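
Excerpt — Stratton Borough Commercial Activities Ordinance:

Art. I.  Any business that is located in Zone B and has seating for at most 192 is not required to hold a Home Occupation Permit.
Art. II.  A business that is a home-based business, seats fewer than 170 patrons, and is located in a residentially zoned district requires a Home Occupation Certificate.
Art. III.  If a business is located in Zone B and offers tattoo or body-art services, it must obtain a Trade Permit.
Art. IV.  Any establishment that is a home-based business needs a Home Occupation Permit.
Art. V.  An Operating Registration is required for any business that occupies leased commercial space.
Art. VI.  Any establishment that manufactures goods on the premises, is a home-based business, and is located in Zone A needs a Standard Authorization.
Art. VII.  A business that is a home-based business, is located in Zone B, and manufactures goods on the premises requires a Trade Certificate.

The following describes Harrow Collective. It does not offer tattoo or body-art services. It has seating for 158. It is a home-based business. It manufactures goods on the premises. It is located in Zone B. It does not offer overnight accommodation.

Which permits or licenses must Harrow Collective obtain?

Trade Certificate

Art. I. is located in Zone B; seating 158 ≤ 192 → exempt from Home Occupation Permit.
Art. II. is a home-based business; seating 158 < 170; is located in Zone B (not: is located in a residentially zoned district) → Home Occupation Certificate not required.
Art. III. is located in Zone B; does not offer tattoo or body-art services → Trade Permit not required.
Art. IV. is a home-based business → Home Occupation Permit required.
Art. V. is a home-based business (not: occupies leased commercial space) → Operating Registration not required.
Art. VI. manufactures goods on the premises; is a home-based business; is located in Zone B (not: is located in Zone A) → Standard Authorization not required.
Art. VII. is a home-based business; is located in Zone B; manufactures goods on the premises → Trade Certificate required.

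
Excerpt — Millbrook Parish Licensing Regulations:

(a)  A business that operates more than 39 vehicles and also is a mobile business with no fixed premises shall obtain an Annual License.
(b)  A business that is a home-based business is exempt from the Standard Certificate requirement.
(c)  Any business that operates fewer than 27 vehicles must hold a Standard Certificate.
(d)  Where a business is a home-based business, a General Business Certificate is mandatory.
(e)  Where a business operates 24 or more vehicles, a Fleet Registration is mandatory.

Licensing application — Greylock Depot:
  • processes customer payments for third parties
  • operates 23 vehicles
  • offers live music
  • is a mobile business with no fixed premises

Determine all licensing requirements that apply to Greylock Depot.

(a) vehicles 23 ≤ 39; is a mobile business with no fixed premises → Annual License not required.
(b) is a mobile business with no fixed premises (not: is a home-based business) → Standard Certificate exemption does not apply.
(c) vehicles 23 < 27 → Standard Certificate required.
(d) is a mobile business with no fixed premises (not: is a home-based business) → General Business Certificate not required.
(e) vehicles 23 < 24 → Fleet Registration not required.

Standard Certificate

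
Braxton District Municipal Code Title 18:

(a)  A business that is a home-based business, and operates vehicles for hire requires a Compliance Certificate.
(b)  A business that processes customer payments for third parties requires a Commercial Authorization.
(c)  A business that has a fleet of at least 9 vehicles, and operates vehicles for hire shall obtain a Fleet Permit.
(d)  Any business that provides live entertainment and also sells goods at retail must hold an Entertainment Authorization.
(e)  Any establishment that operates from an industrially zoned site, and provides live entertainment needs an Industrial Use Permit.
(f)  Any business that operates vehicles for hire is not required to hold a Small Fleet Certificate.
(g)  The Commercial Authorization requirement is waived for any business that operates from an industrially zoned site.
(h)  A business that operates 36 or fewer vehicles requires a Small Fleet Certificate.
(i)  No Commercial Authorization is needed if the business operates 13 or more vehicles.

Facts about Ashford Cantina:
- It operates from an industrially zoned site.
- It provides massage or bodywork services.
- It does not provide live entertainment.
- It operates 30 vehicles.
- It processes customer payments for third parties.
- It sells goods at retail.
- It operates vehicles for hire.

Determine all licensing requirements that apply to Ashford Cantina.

Fleet Permit

(a) operates from an industrially zoned site (not: is a home-based business); operates vehicles for hire → Compliance Certificate not required.
(b) processes customer payments for third parties → Commercial Authorization required.
(c) vehicles 30 ≥ 9; operates vehicles for hire → Fleet Permit required.
(d) does not provide live entertainment; sells goods at retail → Entertainment Authorization not required.
(e) operates from an industrially zoned site; does not provide live entertainment → Industrial Use Permit not required.
(f) operates vehicles for hire → exempt from Small Fleet Certificate.
(g) operates from an industrially zoned site → exempt from Commercial Authorization.
(h) vehicles 30 ≤ 36 → Small Fleet Certificate required.
(i) vehicles 30 ≥ 13 → exempt from Commercial Authorization.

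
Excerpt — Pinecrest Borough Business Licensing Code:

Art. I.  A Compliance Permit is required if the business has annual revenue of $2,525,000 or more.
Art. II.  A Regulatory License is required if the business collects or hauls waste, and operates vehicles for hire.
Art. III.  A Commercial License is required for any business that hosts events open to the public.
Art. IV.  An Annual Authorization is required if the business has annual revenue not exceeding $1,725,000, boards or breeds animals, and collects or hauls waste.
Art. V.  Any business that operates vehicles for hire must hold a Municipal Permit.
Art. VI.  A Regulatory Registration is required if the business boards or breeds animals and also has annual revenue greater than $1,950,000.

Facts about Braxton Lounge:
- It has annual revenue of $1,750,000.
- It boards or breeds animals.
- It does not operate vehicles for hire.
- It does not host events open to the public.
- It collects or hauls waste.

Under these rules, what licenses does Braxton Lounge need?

Art. I. revenue $1,750,000 < $2,525,000 → Compliance Permit not required.
Art. II. collects or hauls waste; does not operate vehicles for hire → Regulatory License not required.
Art. III. does not host events open to the public → Commercial License not required.
Art. IV. revenue $1,750,000 > $1,725,000; boards or breeds animals; collects or hauls waste → Annual Authorization not required.
Art. V. does not operate vehicles for hire → Municipal Permit not required.
Art. VI. boards or breeds animals; revenue $1,750,000 ≤ $1,950,000 → Regulatory Registration not required.

None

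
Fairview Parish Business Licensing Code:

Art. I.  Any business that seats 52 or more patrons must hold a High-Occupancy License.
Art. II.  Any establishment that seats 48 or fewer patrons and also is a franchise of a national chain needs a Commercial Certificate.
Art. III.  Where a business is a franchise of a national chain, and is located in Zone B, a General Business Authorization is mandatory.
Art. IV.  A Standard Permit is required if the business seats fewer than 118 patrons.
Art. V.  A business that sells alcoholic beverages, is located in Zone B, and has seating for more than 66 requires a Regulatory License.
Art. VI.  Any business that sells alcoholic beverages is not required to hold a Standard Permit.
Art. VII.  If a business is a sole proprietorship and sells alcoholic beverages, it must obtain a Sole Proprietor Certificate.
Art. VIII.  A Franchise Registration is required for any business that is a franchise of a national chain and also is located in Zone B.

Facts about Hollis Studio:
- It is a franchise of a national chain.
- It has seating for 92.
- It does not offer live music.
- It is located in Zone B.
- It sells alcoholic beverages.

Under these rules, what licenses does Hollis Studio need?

Art. I. seating 92 ≥ 52 → High-Occupancy License required.
Art. II. seating 92 > 48; is a franchise of a national chain → Commercial Certificate not required.
Art. III. is a franchise of a national chain; is located in Zone B → General Business Authorization required.
Art. IV. seating 92 < 118 → Standard Permit required.
Art. V. sells alcoholic beverages; is located in Zone B; seating 92 > 66 → Regulatory License required.
Art. VI. sells alcoholic beverages → exempt from Standard Permit.
Art. VII. is a franchise of a national chain (not: is a sole proprietorship); sells alcoholic beverages → Sole Proprietor Certificate not required.
Art. VIII. is a franchise of a national chain; is located in Zone B → Franchise Registration required.

Franchise Registration, General Business Authorization, High-Occupancy License, Regulatory License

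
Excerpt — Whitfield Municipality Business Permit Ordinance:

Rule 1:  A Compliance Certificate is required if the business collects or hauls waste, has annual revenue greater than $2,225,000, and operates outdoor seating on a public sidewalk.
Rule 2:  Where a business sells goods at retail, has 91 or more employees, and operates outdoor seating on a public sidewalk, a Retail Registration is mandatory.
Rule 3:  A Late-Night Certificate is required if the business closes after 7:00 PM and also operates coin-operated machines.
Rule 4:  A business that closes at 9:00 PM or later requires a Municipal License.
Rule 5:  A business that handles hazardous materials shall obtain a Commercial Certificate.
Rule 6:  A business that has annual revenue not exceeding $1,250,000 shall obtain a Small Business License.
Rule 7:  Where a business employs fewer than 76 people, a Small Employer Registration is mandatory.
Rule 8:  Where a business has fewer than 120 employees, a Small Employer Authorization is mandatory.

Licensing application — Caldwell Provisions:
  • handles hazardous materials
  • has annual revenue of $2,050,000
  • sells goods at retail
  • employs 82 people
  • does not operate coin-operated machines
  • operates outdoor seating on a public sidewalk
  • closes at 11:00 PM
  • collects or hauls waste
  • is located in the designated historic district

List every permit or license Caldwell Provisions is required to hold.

Commercial Certificate, Municipal License, Small Employer Authorization

Rule 1: collects or hauls waste; revenue $2,050,000 ≤ $2,225,000; operates outdoor seating on a public sidewalk → Compliance Certificate not required.
Rule 2: sells goods at retail; employees 82 < 91; operates outdoor seating on a public sidewalk → Retail Registration not required.
Rule 3: closes 11:00 PM, after 7:00 PM; does not operate coin-operated machines → Late-Night Certificate not required.
Rule 4: closes 11:00 PM, after 9:00 PM → Municipal License required.
Rule 5: handles hazardous materials → Commercial Certificate required.
Rule 6: revenue $2,050,000 > $1,250,000 → Small Business License not required.
Rule 7: employees 82 ≥ 76 → Small Employer Registration not required.
Rule 8: employees 82 < 120 → Small Employer Authorization required.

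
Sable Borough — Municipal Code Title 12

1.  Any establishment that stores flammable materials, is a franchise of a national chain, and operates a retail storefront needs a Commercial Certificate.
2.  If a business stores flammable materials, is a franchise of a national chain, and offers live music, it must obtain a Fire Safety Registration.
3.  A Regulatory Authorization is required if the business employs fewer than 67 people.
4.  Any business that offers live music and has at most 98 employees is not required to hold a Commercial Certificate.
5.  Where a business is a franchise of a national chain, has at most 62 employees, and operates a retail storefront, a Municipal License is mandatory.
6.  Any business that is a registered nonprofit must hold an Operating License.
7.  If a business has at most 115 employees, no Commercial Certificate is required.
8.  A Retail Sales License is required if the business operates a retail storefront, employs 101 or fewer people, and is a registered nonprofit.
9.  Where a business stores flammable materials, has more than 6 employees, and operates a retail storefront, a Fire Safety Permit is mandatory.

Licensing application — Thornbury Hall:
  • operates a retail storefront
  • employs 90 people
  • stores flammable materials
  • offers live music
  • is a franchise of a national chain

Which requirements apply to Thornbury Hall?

1. stores flammable materials; is a franchise of a national chain; operates a retail storefront → Commercial Certificate required.
2. stores flammable materials; is a franchise of a national chain; offers live music → Fire Safety Registration required.
3. employees 90 ≥ 67 → Regulatory Authorization not required.
4. offers live music; employees 90 ≤ 98 → exempt from Commercial Certificate.
5. is a franchise of a national chain; employees 90 > 62; operates a retail storefront → Municipal License not required.
6. is a franchise of a national chain (not: is a registered nonprofit) → Operating License not required.
7. employees 90 ≤ 115 → exempt from Commercial Certificate.
8. operates a retail storefront; employees 90 ≤ 101; is a franchise of a national chain (not: is a registered nonprofit) → Retail Sales License not required.
9. stores flammable materials; employees 90 > 6; operates a retail storefront → Fire Safety Permit required.

Fire Safety Permit, Fire Safety Registration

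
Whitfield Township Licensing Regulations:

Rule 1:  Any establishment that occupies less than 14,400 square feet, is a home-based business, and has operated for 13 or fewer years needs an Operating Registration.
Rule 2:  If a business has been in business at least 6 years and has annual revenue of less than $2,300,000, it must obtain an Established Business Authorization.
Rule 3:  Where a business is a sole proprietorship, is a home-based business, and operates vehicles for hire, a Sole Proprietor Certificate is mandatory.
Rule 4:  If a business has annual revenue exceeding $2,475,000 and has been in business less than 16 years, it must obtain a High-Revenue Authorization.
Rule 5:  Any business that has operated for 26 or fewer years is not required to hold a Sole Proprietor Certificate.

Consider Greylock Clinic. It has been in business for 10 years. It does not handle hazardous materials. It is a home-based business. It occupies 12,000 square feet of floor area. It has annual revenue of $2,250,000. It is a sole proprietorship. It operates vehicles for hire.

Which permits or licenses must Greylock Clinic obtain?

Rule 1: floor area 12,000 square feet < 14,400 square feet; is a home-based business; years in business 10 ≤ 13 → Operating Registration required.
Rule 2: years in business 10 ≥ 6; revenue $2,250,000 < $2,300,000 → Established Business Authorization required.
Rule 3: is a sole proprietorship; is a home-based business; operates vehicles for hire → Sole Proprietor Certificate required.
Rule 4: revenue $2,250,000 ≤ $2,475,000; years in business 10 < 16 → High-Revenue Authorization not required.
Rule 5: years in business 10 ≤ 26 → exempt from Sole Proprietor Certificate.

Established Business Authorization, Operating Registration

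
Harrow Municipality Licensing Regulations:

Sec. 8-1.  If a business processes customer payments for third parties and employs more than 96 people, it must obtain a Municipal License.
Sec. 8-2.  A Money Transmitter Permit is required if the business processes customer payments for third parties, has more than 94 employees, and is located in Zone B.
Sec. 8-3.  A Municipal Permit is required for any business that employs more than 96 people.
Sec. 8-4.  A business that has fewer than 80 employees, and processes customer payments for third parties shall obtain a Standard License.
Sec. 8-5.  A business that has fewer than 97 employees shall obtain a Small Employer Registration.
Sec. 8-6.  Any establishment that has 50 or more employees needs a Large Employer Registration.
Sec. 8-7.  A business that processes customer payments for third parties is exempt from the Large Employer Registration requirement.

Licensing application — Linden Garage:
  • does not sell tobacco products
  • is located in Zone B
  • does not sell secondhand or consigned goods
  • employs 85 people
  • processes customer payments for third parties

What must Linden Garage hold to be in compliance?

Sec. 8-1. processes customer payments for third parties; employees 85 ≤ 96 → Municipal License not required.
Sec. 8-2. processes customer payments for third parties; employees 85 ≤ 94; is located in Zone B → Money Transmitter Permit not required.
Sec. 8-3. employees 85 ≤ 96 → Municipal Permit not required.
Sec. 8-4. employees 85 ≥ 80; processes customer payments for third parties → Standard License not required.
Sec. 8-5. employees 85 < 97 → Small Employer Registration required.
Sec. 8-6. employees 85 ≥ 50 → Large Employer Registration required.
Sec. 8-7. processes customer payments for third parties → exempt from Large Employer Registration.

Small Employer Registration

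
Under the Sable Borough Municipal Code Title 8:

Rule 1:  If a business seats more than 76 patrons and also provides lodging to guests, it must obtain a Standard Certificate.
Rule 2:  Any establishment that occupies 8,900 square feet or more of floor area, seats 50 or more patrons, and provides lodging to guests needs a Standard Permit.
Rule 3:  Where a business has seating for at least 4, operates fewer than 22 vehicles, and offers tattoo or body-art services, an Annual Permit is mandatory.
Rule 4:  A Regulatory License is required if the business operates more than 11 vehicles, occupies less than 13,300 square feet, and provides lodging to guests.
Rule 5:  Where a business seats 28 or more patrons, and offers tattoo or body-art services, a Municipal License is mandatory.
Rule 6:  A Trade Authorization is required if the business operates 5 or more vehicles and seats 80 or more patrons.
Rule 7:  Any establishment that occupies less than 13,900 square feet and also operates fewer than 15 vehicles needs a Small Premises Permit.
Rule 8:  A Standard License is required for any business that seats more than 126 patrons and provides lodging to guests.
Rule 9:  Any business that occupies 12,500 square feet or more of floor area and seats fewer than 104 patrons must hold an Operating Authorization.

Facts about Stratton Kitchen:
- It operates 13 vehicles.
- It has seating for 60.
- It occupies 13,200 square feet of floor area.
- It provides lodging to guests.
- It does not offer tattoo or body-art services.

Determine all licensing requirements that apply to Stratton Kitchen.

Rule 1: seating 60 ≤ 76; provides lodging to guests → Standard Certificate not required.
Rule 2: floor area 13,200 square feet ≥ 8,900 square feet; seating 60 ≥ 50; provides lodging to guests → Standard Permit required.
Rule 3: seating 60 ≥ 4; vehicles 13 < 22; does not offer tattoo or body-art services → Annual Permit not required.
Rule 4: vehicles 13 > 11; floor area 13,200 square feet < 13,300 square feet; provides lodging to guests → Regulatory License required.
Rule 5: seating 60 ≥ 28; does not offer tattoo or body-art services → Municipal License not required.
Rule 6: vehicles 13 ≥ 5; seating 60 < 80 → Trade Authorization not required.
Rule 7: floor area 13,200 square feet < 13,900 square feet; vehicles 13 < 15 → Small Premises Permit required.
Rule 8: seating 60 ≤ 126; provides lodging to guests → Standard License not required.
Rule 9: floor area 13,200 square feet ≥ 12,500 square feet; seating 60 < 104 → Operating Authorization required.

Operating Authorization, Regulatory License, Small Premises Permit, Standard Permit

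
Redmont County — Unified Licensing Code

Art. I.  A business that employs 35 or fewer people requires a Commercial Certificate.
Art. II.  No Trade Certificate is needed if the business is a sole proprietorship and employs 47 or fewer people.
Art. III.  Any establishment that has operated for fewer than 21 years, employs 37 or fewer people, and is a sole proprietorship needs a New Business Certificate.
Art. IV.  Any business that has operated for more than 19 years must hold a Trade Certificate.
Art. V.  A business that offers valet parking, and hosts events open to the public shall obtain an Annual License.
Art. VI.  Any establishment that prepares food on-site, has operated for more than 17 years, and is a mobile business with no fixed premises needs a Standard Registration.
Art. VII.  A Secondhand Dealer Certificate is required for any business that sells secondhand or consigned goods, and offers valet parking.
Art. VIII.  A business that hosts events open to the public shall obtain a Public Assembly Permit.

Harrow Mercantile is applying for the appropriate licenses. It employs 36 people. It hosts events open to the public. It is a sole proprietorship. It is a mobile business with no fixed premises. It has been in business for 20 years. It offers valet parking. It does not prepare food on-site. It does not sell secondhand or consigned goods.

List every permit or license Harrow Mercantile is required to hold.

Art. I. employees 36 > 35 → Commercial Certificate not required.
Art. II. is a sole proprietorship; employees 36 ≤ 47 → exempt from Trade Certificate.
Art. III. years in business 20 < 21; employees 36 ≤ 37; is a sole proprietorship → New Business Certificate required.
Art. IV. years in business 20 > 19 → Trade Certificate required.
Art. V. offers valet parking; hosts events open to the public → Annual License required.
Art. VI. does not prepare food on-site; years in business 20 > 17; is a mobile business with no fixed premises → Standard Registration not required.
Art. VII. does not sell secondhand or consigned goods; offers valet parking → Secondhand Dealer Certificate not required.
Art. VIII. hosts events open to the public → Public Assembly Permit required.

Annual License, New Business Certificate, Public Assembly Permit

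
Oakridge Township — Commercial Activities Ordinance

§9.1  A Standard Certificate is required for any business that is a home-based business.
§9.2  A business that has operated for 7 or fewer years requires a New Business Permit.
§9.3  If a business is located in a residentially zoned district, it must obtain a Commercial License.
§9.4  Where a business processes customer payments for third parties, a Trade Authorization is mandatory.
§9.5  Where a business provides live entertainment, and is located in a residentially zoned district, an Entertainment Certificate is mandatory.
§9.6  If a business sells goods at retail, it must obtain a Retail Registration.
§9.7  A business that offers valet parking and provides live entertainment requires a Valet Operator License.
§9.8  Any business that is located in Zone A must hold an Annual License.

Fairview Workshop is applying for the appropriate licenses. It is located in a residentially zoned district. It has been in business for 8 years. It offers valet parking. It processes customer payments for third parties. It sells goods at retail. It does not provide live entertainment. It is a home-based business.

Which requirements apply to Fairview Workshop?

Commercial License, Retail Registration, Standard Certificate, Trade Authorization

§9.1 is a home-based business → Standard Certificate required.
§9.2 years in business 8 > 7 → New Business Permit not required.
§9.3 is located in a residentially zoned district → Commercial License required.
§9.4 processes customer payments for third parties → Trade Authorization required.
§9.5 does not provide live entertainment; is located in a residentially zoned district → Entertainment Certificate not required.
§9.6 sells goods at retail → Retail Registration required.
§9.7 offers valet parking; does not provide live entertainment → Valet Operator License not required.
§9.8 is located in a residentially zoned district (not: is located in Zone A) → Annual License not required.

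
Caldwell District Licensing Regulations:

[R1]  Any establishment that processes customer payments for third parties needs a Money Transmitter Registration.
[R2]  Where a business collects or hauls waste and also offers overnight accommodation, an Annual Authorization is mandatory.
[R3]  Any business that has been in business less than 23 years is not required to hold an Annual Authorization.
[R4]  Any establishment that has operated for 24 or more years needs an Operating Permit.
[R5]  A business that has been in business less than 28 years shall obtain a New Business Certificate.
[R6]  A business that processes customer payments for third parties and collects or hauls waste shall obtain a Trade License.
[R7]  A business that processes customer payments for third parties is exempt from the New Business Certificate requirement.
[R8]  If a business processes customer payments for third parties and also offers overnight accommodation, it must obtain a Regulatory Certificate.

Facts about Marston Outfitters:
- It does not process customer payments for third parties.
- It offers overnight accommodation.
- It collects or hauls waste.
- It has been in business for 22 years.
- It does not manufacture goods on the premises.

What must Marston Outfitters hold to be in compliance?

New Business Certificate

[R1] does not process customer payments for third parties → Money Transmitter Registration not required.
[R2] collects or hauls waste; offers overnight accommodation → Annual Authorization required.
[R3] years in business 22 < 23 → exempt from Annual Authorization.
[R4] years in business 22 < 24 → Operating Permit not required.
[R5] years in business 22 < 28 → New Business Certificate required.
[R6] does not process customer payments for third parties; collects or hauls waste → Trade License not required.
[R7] does not process customer payments for third parties → New Business Certificate exemption does not apply.
[R8] does not process customer payments for third parties; offers overnight accommodation → Regulatory Certificate not required.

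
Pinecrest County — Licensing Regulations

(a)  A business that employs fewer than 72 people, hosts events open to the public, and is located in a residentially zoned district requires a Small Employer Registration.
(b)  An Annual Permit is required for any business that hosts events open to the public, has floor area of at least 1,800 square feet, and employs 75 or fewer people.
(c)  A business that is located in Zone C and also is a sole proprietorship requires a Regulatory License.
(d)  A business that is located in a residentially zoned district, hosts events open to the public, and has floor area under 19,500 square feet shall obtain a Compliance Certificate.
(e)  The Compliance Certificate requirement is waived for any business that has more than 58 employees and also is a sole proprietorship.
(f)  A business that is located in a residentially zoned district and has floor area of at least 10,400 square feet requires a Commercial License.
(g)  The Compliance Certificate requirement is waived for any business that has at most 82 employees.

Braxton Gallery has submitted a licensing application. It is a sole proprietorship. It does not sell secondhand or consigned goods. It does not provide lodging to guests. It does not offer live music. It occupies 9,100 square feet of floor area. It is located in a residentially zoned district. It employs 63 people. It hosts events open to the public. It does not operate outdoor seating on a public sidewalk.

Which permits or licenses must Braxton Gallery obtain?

(a) employees 63 < 72; hosts events open to the public; is located in a residentially zoned district → Small Employer Registration required.
(b) hosts events open to the public; floor area 9,100 square feet ≥ 1,800 square feet; employees 63 ≤ 75 → Annual Permit required.
(c) is located in a residentially zoned district (not: is located in Zone C); is a sole proprietorship → Regulatory License not required.
(d) is located in a residentially zoned district; hosts events open to the public; floor area 9,100 square feet < 19,500 square feet → Compliance Certificate required.
(e) employees 63 > 58; is a sole proprietorship → exempt from Compliance Certificate.
(f) is located in a residentially zoned district; floor area 9,100 square feet < 10,400 square feet → Commercial License not required.
(g) employees 63 ≤ 82 → exempt from Compliance Certificate.

Annual Permit, Small Employer Registration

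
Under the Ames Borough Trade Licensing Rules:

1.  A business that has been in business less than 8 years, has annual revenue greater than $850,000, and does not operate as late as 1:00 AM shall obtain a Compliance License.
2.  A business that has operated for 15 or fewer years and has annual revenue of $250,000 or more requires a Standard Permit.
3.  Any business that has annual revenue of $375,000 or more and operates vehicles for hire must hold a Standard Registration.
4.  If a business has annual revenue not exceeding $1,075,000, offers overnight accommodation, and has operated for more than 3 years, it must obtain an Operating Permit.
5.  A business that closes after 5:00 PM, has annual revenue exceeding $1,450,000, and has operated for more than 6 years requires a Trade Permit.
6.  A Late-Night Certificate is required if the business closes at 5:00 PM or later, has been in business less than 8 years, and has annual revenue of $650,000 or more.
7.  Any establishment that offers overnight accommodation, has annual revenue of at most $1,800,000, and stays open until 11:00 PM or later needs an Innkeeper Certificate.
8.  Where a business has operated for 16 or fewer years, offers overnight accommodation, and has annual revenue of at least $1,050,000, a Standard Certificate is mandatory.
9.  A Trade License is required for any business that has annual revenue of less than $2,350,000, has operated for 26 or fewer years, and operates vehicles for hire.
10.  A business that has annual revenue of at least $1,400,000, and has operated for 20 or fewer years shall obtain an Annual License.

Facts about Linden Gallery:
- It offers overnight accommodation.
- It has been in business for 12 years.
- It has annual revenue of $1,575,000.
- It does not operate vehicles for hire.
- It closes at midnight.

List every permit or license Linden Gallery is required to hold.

1. years in business 12 ≥ 8; revenue $1,575,000 > $850,000; closes midnight, at/before 1:00 AM → Compliance License not required.
2. years in business 12 ≤ 15; revenue $1,575,000 ≥ $250,000 → Standard Permit required.
3. revenue $1,575,000 ≥ $375,000; does not operate vehicles for hire → Standard Registration not required.
4. revenue $1,575,000 > $1,075,000; offers overnight accommodation; years in business 12 > 3 → Operating Permit not required.
5. closes midnight, after 5:00 PM; revenue $1,575,000 > $1,450,000; years in business 12 > 6 → Trade Permit required.
6. closes midnight, after 5:00 PM; years in business 12 ≥ 8; revenue $1,575,000 ≥ $650,000 → Late-Night Certificate not required.
7. offers overnight accommodation; revenue $1,575,000 ≤ $1,800,000; closes midnight, after 11:00 PM → Innkeeper Certificate required.
8. years in business 12 ≤ 16; offers overnight accommodation; revenue $1,575,000 ≥ $1,050,000 → Standard Certificate required.
9. revenue $1,575,000 < $2,350,000; years in business 12 ≤ 26; does not operate vehicles for hire → Trade License not required.
10. revenue $1,575,000 ≥ $1,400,000; years in business 12 ≤ 20 → Annual License required.

Annual License, Innkeeper Certificate, Standard Certificate, Standard Permit, Trade Permit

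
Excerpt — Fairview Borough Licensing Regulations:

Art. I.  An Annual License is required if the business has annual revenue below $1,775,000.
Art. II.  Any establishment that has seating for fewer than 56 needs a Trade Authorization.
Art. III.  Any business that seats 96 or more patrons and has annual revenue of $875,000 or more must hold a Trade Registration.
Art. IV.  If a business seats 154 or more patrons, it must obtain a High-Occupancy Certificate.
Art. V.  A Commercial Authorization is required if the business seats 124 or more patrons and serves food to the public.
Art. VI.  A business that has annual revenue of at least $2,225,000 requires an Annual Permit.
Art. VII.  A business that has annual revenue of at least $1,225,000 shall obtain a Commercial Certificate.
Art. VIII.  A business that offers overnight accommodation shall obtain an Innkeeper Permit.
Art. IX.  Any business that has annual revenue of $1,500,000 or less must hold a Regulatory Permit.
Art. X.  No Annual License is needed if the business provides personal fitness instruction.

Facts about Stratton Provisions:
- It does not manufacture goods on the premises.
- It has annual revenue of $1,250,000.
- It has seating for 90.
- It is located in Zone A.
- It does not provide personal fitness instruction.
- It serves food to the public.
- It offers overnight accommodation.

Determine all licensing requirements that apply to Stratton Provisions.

Art. I. revenue $1,250,000 < $1,775,000 → Annual License required.
Art. II. seating 90 ≥ 56 → Trade Authorization not required.
Art. III. seating 90 < 96; revenue $1,250,000 ≥ $875,000 → Trade Registration not required.
Art. IV. seating 90 < 154 → High-Occupancy Certificate not required.
Art. V. seating 90 < 124; serves food to the public → Commercial Authorization not required.
Art. VI. revenue $1,250,000 < $2,225,000 → Annual Permit not required.
Art. VII. revenue $1,250,000 ≥ $1,225,000 → Commercial Certificate required.
Art. VIII. offers overnight accommodation → Innkeeper Permit required.
Art. IX. revenue $1,250,000 ≤ $1,500,000 → Regulatory Permit required.
Art. X. does not provide personal fitness instruction → Annual License exemption does not apply.

Annual License, Commercial Certificate, Innkeeper Permit, Regulatory Permit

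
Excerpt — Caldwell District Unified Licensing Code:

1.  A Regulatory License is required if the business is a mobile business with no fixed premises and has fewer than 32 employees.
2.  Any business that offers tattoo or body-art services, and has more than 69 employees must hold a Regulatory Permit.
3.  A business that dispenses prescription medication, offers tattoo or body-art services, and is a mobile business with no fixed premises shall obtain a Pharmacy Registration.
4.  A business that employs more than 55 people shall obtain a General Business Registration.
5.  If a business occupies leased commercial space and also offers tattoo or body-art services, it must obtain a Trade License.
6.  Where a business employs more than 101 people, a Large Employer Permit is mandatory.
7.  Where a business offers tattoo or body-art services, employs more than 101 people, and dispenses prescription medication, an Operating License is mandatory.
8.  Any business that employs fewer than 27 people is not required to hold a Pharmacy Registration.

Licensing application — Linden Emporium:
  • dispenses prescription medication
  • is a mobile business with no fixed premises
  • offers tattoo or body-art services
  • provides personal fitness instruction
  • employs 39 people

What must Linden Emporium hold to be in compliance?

Pharmacy Registration

1. is a mobile business with no fixed premises; employees 39 ≥ 32 → Regulatory License not required.
2. offers tattoo or body-art services; employees 39 ≤ 69 → Regulatory Permit not required.
3. dispenses prescription medication; offers tattoo or body-art services; is a mobile business with no fixed premises → Pharmacy Registration required.
4. employees 39 ≤ 55 → General Business Registration not required.
5. is a mobile business with no fixed premises (not: occupies leased commercial space); offers tattoo or body-art services → Trade License not required.
6. employees 39 ≤ 101 → Large Employer Permit not required.
7. offers tattoo or body-art services; employees 39 ≤ 101; dispenses prescription medication → Operating License not required.
8. employees 39 ≥ 27 → Pharmacy Registration exemption does not apply.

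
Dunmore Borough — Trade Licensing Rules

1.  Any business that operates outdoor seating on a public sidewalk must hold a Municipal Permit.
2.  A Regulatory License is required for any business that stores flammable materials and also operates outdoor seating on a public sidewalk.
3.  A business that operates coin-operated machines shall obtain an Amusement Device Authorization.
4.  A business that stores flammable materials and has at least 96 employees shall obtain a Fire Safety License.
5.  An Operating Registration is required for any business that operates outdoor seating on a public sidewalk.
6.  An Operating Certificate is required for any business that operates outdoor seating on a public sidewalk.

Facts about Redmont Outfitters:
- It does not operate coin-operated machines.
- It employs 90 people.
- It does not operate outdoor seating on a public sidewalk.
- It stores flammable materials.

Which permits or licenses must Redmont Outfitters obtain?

None

1. does not operate outdoor seating on a public sidewalk → Municipal Permit not required.
2. stores flammable materials; does not operate outdoor seating on a public sidewalk → Regulatory License not required.
3. does not operate coin-operated machines → Amusement Device Authorization not required.
4. stores flammable materials; employees 90 < 96 → Fire Safety License not required.
5. does not operate outdoor seating on a public sidewalk → Operating Registration not required.
6. does not operate outdoor seating on a public sidewalk → Operating Certificate not required.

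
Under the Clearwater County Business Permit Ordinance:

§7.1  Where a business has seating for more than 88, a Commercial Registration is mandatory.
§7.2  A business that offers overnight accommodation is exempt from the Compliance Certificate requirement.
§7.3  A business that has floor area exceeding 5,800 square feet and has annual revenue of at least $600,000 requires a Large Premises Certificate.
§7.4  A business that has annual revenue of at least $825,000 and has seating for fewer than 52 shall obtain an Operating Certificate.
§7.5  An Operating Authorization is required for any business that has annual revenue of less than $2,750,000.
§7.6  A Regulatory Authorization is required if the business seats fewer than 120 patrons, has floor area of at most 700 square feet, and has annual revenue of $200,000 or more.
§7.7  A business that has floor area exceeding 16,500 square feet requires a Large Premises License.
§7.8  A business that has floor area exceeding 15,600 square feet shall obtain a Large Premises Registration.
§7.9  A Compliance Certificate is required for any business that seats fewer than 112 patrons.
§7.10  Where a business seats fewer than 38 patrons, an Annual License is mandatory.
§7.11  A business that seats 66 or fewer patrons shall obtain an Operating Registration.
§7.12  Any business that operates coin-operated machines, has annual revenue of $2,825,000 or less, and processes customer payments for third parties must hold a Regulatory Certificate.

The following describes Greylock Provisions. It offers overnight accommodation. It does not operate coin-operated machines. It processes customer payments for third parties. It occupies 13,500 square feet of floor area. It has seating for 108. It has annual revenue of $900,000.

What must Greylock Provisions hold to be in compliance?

§7.1 seating 108 > 88 → Commercial Registration required.
§7.2 offers overnight accommodation → exempt from Compliance Certificate.
§7.3 floor area 13,500 square feet > 5,800 square feet; revenue $900,000 ≥ $600,000 → Large Premises Certificate required.
§7.4 revenue $900,000 ≥ $825,000; seating 108 ≥ 52 → Operating Certificate not required.
§7.5 revenue $900,000 < $2,750,000 → Operating Authorization required.
§7.6 seating 108 < 120; floor area 13,500 square feet > 700 square feet; revenue $900,000 ≥ $200,000 → Regulatory Authorization not required.
§7.7 floor area 13,500 square feet ≤ 16,500 square feet → Large Premises License not required.
§7.8 floor area 13,500 square feet ≤ 15,600 square feet → Large Premises Registration not required.
§7.9 seating 108 < 112 → Compliance Certificate required.
§7.10 seating 108 ≥ 38 → Annual License not required.
§7.11 seating 108 > 66 → Operating Registration not required.
§7.12 does not operate coin-operated machines; revenue $900,000 ≤ $2,825,000; processes customer payments for third parties → Regulatory Certificate not required.

Commercial Registration, Large Premises Certificate, Operating Authorization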